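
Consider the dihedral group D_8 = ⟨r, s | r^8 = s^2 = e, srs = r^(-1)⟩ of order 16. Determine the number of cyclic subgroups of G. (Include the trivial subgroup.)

Each element a generates a cyclic subgroup ⟨a⟩; distinct elements may generate the same one (a cyclic group of order d has φ(d) generators).
Cyclic subgroups by order — order 1: 1; order 2: 9; order 4: 1; order 8: 1.
Total: 12.

12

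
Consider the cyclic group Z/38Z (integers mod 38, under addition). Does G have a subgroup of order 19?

Yes

19 | 38. A subgroup of order 19 is {0, 2, 4, 6, 8, 10, 12, 14, 16, 18, 20, 22, 24, 26, 28, 30, 32, 34, 36}.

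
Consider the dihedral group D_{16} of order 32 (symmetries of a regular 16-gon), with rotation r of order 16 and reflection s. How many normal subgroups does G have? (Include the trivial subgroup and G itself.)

8

G has 36 subgroups. Checking conjugation-invariance by order — order 1: 1/1 normal; order 2: 1/17 normal; order 4: 1/9 normal; order 8: 1/5 normal; order 16: 3/3 normal; order 32: 1/1 normal.
Total normal subgroups: 8.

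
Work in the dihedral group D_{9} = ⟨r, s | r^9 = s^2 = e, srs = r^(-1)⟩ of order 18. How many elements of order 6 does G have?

0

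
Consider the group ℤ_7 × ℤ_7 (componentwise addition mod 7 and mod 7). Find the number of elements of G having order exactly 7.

An element (a,b) has order lcm(ord(a), ord(b)); count pairs with lcm equal to 7.
Enumerating gives 48 such elements.

48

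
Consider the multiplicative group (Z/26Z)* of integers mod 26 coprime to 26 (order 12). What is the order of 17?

6

Compute successive powers of 17 mod 26: 17, 3, 25, 9, 23, 1; 17^6 ≡ 1 (mod 26).
So |⟨17⟩| = 6.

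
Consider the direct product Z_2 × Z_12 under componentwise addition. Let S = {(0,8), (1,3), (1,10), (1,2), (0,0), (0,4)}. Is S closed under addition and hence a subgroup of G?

(1,3) ∈ S but its inverse (1,9) ∉ S, so S is not a subgroup.

No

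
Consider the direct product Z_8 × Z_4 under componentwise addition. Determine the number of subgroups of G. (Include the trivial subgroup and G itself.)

|G| = 32, so by Lagrange every subgroup order divides 32. Divisors: 1, 2, 4, 8, 16, 32.
Subgroups by order — order 1: 1; order 2: 3; order 4: 7; order 8: 7; order 16: 3; order 32: 1.
Total: 1 + 3 + 7 + 7 + 3 + 1 = 22.

22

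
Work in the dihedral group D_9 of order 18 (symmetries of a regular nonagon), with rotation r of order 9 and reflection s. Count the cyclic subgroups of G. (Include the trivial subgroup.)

Group the elements of G by the cyclic subgroup they generate; each cyclic subgroup of order d accounts for φ(d) elements.
Cyclic subgroups by order — order 1: 1; order 2: 9; order 3: 1; order 9: 1.
Total: 12.

12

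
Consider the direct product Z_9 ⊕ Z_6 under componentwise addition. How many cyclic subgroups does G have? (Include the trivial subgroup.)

16

Each element a generates a cyclic subgroup ⟨a⟩; distinct elements may generate the same one (a cyclic group of order d has φ(d) generators).
Cyclic subgroups by order — order 1: 1; order 2: 1; order 3: 4; order 6: 4; order 9: 3; order 18: 3.
Total: 16.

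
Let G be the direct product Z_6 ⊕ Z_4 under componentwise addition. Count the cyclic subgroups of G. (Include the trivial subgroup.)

12

Group the elements of G by the cyclic subgroup they generate; each cyclic subgroup of order d accounts for φ(d) elements.
Cyclic subgroups by order — order 1: 1; order 2: 3; order 3: 1; order 4: 2; order 6: 3; order 12: 2.
Total: 12.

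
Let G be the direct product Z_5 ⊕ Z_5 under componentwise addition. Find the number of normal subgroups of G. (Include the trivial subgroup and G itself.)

8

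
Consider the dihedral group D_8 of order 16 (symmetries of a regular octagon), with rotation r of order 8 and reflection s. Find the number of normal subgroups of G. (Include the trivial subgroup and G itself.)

7

G has 19 subgroups. Checking conjugation-invariance by order — order 1: 1/1 normal; order 2: 1/9 normal; order 4: 1/5 normal; order 8: 3/3 normal; order 16: 1/1 normal.
Total normal subgroups: 7.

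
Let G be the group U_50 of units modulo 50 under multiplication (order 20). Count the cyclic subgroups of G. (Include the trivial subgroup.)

Group the elements of G by the cyclic subgroup they generate; each cyclic subgroup of order d accounts for φ(d) elements.
Cyclic subgroups by order — order 1: 1; order 2: 1; order 4: 1; order 5: 1; order 10: 1; order 20: 1.
Total: 6.

6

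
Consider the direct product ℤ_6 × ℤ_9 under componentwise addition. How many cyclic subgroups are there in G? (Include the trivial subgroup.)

16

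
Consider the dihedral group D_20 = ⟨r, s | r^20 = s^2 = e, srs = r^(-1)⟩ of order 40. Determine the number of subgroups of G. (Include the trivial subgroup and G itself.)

|G| = 40, so by Lagrange every subgroup order divides 40. Divisors: 1, 2, 4, 5, 8, 10, 20, 40.
Subgroups by order — order 1: 1; order 2: 21; order 4: 11; order 5: 1; order 8: 5; order 10: 5; order 20: 3; order 40: 1.
Total: 1 + 21 + 11 + 1 + 5 + 5 + 3 + 1 = 48.

48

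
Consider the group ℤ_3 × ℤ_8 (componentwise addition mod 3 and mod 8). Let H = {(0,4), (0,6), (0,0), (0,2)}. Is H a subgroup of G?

|H| = 4 divides |G| = 24, consistent with Lagrange.
H contains the identity, every element's inverse is in H, and H is closed under +: it is a subgroup.
In fact H = ⟨(0,2)⟩.

Yes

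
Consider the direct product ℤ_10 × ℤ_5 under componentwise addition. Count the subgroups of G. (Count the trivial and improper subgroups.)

|G| = 50, so by Lagrange every subgroup order divides 50. Divisors: 1, 2, 5, 10, 25, 50.
Subgroups by order — order 1: 1; order 2: 1; order 5: 6; order 10: 6; order 25: 1; order 50: 1.
Total: 1 + 1 + 6 + 6 + 1 + 1 = 16.

16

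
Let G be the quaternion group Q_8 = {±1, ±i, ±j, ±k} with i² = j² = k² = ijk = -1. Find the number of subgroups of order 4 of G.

|G| = 8 and 4 | 8, so subgroups of order 4 are possible by Lagrange.
The subgroups of order 4 are: {1, -1, i, -i}; {1, -1, j, -j}; {1, -1, k, -k}.
So G has 3 subgroups of order 4.

3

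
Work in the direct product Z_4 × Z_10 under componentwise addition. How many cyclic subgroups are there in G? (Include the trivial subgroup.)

Each element a generates a cyclic subgroup ⟨a⟩; distinct elements may generate the same one (a cyclic group of order d has φ(d) generators).
Cyclic subgroups by order — order 1: 1; order 2: 3; order 4: 2; order 5: 1; order 10: 3; order 20: 2.
Total: 12.

12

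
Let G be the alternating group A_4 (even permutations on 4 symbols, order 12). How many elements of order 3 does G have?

8

The elements of order 3 are: (2 3 4), (2 4 3), (1 2 3), (1 2 4), (1 3 2), (1 3 4), (1 4 2), (1 4 3).
That's 8.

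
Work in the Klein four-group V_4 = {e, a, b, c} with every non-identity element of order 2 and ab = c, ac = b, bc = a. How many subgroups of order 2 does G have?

3

|G| = 4 and 2 | 4, so subgroups of order 2 are possible by Lagrange.
The subgroups of order 2 are: {e, a}; {e, b}; {e, c}.
So G has 3 subgroups of order 2.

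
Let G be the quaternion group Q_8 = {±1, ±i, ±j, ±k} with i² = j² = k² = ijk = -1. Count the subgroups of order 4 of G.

|G| = 8 and 4 | 8, so subgroups of order 4 are possible by Lagrange.
The subgroups of order 4 are: {1, -1, i, -i}; {1, -1, j, -j}; {1, -1, k, -k}.
So G has 3 subgroups of order 4.

3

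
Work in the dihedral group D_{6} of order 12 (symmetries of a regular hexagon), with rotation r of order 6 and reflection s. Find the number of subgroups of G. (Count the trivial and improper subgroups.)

16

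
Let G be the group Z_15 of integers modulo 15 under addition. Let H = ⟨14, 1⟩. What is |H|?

15

|⟨14⟩| = 15 and |⟨1⟩| = 15, so |H| is a multiple of lcm(15, 15) = 15 and divides |G| = 15.
Closing {14, 1} under the group operation gives all of G, so |H| = 15.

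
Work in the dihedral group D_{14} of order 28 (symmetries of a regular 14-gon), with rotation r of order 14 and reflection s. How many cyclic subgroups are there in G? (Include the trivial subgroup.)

Group the elements of G by the cyclic subgroup they generate; each cyclic subgroup of order d accounts for φ(d) elements.
Cyclic subgroups by order — order 1: 1; order 2: 15; order 7: 1; order 14: 1.
Total: 18.

18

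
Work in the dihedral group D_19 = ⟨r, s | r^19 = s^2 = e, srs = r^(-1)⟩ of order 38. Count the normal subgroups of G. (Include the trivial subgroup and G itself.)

3

G has 22 subgroups. Checking conjugation-invariance by order — order 1: 1/1 normal; order 2: 0/19 normal; order 19: 1/1 normal; order 38: 1/1 normal.
Total normal subgroups: 3.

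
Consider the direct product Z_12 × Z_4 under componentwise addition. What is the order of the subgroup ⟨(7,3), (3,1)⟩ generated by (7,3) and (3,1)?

24

|⟨(7,3)⟩| = 12 and |⟨(3,1)⟩| = 4, so |H| is a multiple of lcm(12, 4) = 12 and divides |G| = 48.
Closing under the operation: H = {(0,0), (0,2), (1,1), (1,3), (2,0), (2,2), (3,1), (3,3), (4,0), (4,2), (5,1), (5,3), (6,0), (6,2), (7,1), (7,3), (8,0), (8,2), (9,1), (9,3), (10,0), (10,2), (11,1), (11,3)}, so |H| = 24.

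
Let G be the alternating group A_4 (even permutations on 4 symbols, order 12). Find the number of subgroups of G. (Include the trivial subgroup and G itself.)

|G| = 12, so by Lagrange every subgroup order divides 12. Divisors: 1, 2, 3, 4, 6, 12.
Subgroups by order — order 1: 1; order 2: 3; order 3: 4; order 4: 1; order 6: 0; order 12: 1.
Total: 1 + 3 + 4 + 1 + 0 + 1 = 10.

10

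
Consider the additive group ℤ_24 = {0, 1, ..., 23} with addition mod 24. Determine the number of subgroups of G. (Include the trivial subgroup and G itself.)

8

Subgroups of the cyclic group ℤ_24 correspond bijectively to divisors of 24.
Divisors of 24: 1, 2, 3, 4, 6, 8, 12, 24.
So ℤ_24 has 8 subgroups.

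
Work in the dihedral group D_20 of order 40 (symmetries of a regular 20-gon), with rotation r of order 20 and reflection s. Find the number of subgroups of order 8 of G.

5

|G| = 40 and 8 | 40, so subgroups of order 8 are possible by Lagrange.
The subgroups of order 8 are: {e, r^5, r^10, r^15, s, r^5s, r^10s, r^15s}; {e, r^5, r^10, r^15, rs, r^6s, r^11s, r^16s}; {e, r^5, r^10, r^15, r^2s, r^7s, r^12s, r^17s}; {e, r^5, r^10, r^15, r^3s, r^8s, r^13s, r^18s}; … (5 in all).
So G has 5 subgroups of order 8.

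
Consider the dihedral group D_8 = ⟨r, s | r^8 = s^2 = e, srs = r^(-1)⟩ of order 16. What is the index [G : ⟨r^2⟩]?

|⟨r^2⟩| = 4 and |G| = 16.
By Lagrange, [G : H] = |G|/|H| = 16/4 = 4.

4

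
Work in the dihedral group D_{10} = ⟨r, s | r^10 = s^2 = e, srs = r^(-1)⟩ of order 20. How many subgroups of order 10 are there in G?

|G| = 20 and 10 | 20, so subgroups of order 10 are possible by Lagrange.
The subgroups of order 10 are: {e, r, r^2, r^3, r^4, r^5, r^6, r^7, r^8, r^9}; {e, r^2, r^4, r^6, r^8, s, r^2s, r^4s, r^6s, r^8s}; {e, r^2, r^4, r^6, r^8, rs, r^3s, r^5s, r^7s, r^9s}.
So G has 3 subgroups of order 10.

3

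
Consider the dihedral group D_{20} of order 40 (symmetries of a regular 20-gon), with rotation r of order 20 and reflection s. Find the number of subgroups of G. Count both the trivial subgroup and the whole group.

48

|G| = 40, so by Lagrange every subgroup order divides 40. Divisors: 1, 2, 4, 5, 8, 10, 20, 40.
Subgroups by order — order 1: 1; order 2: 21; order 4: 11; order 5: 1; order 8: 5; order 10: 5; order 20: 3; order 40: 1.
Total: 1 + 21 + 11 + 1 + 5 + 5 + 3 + 1 = 48.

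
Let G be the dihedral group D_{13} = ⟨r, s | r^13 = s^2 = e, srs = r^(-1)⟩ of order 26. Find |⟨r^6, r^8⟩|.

13

|⟨r^6⟩| = 13 and |⟨r^8⟩| = 13, so |H| is a multiple of lcm(13, 13) = 13 and divides |G| = 26.
Closing under the operation: H = {e, r, r^2, r^3, r^4, r^5, r^6, r^7, r^8, r^9, r^10, r^11, r^12}, so |H| = 13.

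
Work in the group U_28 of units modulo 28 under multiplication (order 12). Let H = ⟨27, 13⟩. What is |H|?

4

|⟨27⟩| = 2 and |⟨13⟩| = 2, so |H| is a multiple of lcm(2, 2) = 2 and divides |G| = 12.
Closing under the operation: H = {1, 13, 15, 27}, so |H| = 4.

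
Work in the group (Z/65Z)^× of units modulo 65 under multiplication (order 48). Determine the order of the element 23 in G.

12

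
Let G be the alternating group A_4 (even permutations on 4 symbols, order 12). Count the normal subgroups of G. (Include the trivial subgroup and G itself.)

3

G has 10 subgroups. Checking conjugation-invariance by order — order 1: 1/1 normal; order 2: 0/3 normal; order 3: 0/4 normal; order 4: 1/1 normal; order 12: 1/1 normal.
Total normal subgroups: 3.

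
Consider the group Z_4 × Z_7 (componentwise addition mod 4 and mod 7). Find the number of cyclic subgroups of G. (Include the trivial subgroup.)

Each element a generates a cyclic subgroup ⟨a⟩; distinct elements may generate the same one (a cyclic group of order d has φ(d) generators).
Cyclic subgroups by order — order 1: 1; order 2: 1; order 4: 1; order 7: 1; order 14: 1; order 28: 1.
Total: 6.

6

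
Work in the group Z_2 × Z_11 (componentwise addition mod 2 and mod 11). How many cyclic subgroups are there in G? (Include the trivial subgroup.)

4

A cyclic subgroup of order d is generated by each of its φ(d) elements of order d, so the cyclic subgroups of order d number (#elements of order d)/φ(d).
Cyclic subgroups by order — order 1: 1; order 2: 1; order 11: 1; order 22: 1.
Total: 4.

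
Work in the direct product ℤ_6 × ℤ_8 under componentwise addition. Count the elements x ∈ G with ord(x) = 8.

An element (a,b) has order lcm(ord(a), ord(b)); count pairs with lcm equal to 8.
Enumerating gives 8 such elements.

8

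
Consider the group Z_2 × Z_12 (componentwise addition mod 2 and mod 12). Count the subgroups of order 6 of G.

|G| = 24 and 6 | 24, so subgroups of order 6 are possible by Lagrange.
The subgroups of order 6 are: {(0,0), (0,2), (0,4), (0,6), (0,8), (0,10)}; {(0,0), (0,4), (0,8), (1,0), (1,4), (1,8)}; {(0,0), (0,4), (0,8), (1,2), (1,6), (1,10)}.
So G has 3 subgroups of order 6.

3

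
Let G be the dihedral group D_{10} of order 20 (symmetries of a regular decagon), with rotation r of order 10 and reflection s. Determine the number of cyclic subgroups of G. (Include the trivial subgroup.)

14

A cyclic subgroup of order d is generated by each of its φ(d) elements of order d, so the cyclic subgroups of order d number (#elements of order d)/φ(d).
Cyclic subgroups by order — order 1: 1; order 2: 11; order 5: 1; order 10: 1.
Total: 14.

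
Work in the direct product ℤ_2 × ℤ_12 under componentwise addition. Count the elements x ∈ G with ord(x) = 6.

An element (a,b) has order lcm(ord(a), ord(b)); count pairs with lcm equal to 6.
Enumerating gives 6 such elements.

6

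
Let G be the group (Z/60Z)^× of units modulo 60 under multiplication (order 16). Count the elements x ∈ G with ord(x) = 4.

8

The elements of order 4 are: 7, 13, 17, 23, 37, 43, 47, 53.
That's 8.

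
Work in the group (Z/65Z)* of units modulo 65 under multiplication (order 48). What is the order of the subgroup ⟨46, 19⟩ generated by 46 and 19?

24

|⟨46⟩| = 12 and |⟨19⟩| = 12, so |H| is a multiple of lcm(12, 12) = 12 and divides |G| = 48.
Closing under the operation: H = {1, 4, 6, 9, 11, 14, 16, 19, 21, 24, 29, 31, 34, 36, 41, 44, 46, 49, 51, 54, 56, 59, 61, 64}, so |H| = 24.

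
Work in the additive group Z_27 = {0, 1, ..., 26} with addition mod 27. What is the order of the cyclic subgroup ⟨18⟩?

3

In Z_27, the order of an element a is n/gcd(a, n).
gcd(18, 27) = 9, so |⟨18⟩| = 27/9 = 3.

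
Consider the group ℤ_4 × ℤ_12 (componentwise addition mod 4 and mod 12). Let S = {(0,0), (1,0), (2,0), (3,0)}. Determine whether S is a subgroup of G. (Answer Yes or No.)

Yes

|S| = 4 divides |G| = 48, consistent with Lagrange.
S contains the identity, every element's inverse is in S, and S is closed under +: it is a subgroup.
In fact S = ⟨(1,0)⟩.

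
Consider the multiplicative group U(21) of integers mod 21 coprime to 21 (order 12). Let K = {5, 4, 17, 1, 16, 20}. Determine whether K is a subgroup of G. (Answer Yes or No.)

Yes

|K| = 6 divides |G| = 12, consistent with Lagrange.
K contains the identity, every element's inverse is in K, and K is closed under ·: it is a subgroup.
In fact K = ⟨17⟩.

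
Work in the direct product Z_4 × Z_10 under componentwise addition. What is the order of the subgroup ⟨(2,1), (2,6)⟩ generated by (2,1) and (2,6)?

20

|⟨(2,1)⟩| = 10 and |⟨(2,6)⟩| = 10, so |H| is a multiple of lcm(10, 10) = 10 and divides |G| = 40.
Closing under the operation: H = {(0,0), (0,1), (0,2), (0,3), (0,4), (0,5), (0,6), (0,7), (0,8), (0,9), (2,0), (2,1), (2,2), (2,3), (2,4), (2,5), (2,6), (2,7), (2,8), (2,9)}, so |H| = 20.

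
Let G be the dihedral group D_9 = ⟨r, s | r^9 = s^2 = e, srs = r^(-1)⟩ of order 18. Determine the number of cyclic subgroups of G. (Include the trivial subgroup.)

12

A cyclic subgroup of order d is generated by each of its φ(d) elements of order d, so the cyclic subgroups of order d number (#elements of order d)/φ(d).
Cyclic subgroups by order — order 1: 1; order 2: 9; order 3: 1; order 9: 1.
Total: 12.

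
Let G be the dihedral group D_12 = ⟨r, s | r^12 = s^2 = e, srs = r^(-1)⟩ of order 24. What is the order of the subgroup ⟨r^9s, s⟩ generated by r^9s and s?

8

|⟨r^9s⟩| = 2 and |⟨s⟩| = 2, so |H| is a multiple of lcm(2, 2) = 2 and divides |G| = 24.
Closing under the operation: H = {e, r^3, r^6, r^9, s, r^3s, r^6s, r^9s}, so |H| = 8.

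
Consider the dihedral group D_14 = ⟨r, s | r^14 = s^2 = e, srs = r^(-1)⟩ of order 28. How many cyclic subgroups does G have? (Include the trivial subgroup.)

18

Group the elements of G by the cyclic subgroup they generate; each cyclic subgroup of order d accounts for φ(d) elements.
Cyclic subgroups by order — order 1: 1; order 2: 15; order 7: 1; order 14: 1.
Total: 18.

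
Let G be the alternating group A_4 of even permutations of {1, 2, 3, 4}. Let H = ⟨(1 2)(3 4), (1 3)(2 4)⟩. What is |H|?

4

|⟨(1 2)(3 4)⟩| = 2 and |⟨(1 3)(2 4)⟩| = 2, so |H| is a multiple of lcm(2, 2) = 2 and divides |G| = 12.
Closing under the operation: H = {e, (1 2)(3 4), (1 3)(2 4), (1 4)(2 3)}, so |H| = 4.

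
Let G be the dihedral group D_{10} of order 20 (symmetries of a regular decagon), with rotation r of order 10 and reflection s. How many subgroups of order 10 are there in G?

3

|G| = 20 and 10 | 20, so subgroups of order 10 are possible by Lagrange.
The subgroups of order 10 are: {e, r, r^2, r^3, r^4, r^5, r^6, r^7, r^8, r^9}; {e, r^2, r^4, r^6, r^8, s, r^2s, r^4s, r^6s, r^8s}; {e, r^2, r^4, r^6, r^8, rs, r^3s, r^5s, r^7s, r^9s}.
So G has 3 subgroups of order 10.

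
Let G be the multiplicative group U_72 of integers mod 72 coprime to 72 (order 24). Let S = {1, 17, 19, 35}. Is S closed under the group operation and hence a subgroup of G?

Yes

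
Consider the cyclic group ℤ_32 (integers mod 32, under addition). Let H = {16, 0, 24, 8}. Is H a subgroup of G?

|H| = 4 divides |G| = 32, consistent with Lagrange.
H contains the identity, every element's inverse is in H, and H is closed under +: it is a subgroup.
In fact H = ⟨8⟩.

Yes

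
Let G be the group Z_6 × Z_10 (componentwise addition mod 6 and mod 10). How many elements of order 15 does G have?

8

An element (a,b) has order lcm(ord(a), ord(b)); count pairs with lcm equal to 15.
Enumerating gives 8 such elements.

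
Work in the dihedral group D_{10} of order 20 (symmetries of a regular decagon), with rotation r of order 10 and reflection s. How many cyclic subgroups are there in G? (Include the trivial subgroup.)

Each element a generates a cyclic subgroup ⟨a⟩; distinct elements may generate the same one (a cyclic group of order d has φ(d) generators).
Cyclic subgroups by order — order 1: 1; order 2: 11; order 5: 1; order 10: 1.
Total: 14.

14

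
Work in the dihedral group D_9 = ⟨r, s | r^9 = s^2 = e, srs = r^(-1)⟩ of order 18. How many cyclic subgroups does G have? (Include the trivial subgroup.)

12

Each element a generates a cyclic subgroup ⟨a⟩; distinct elements may generate the same one (a cyclic group of order d has φ(d) generators).
Cyclic subgroups by order — order 1: 1; order 2: 9; order 3: 1; order 9: 1.
Total: 12.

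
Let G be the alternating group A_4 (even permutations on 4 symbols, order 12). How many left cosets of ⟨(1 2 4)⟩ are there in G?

4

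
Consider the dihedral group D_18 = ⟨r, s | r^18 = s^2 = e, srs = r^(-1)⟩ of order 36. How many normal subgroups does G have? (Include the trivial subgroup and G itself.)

9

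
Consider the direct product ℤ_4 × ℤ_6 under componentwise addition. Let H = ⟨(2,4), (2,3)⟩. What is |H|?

12

|⟨(2,4)⟩| = 6 and |⟨(2,3)⟩| = 2, so |H| is a multiple of lcm(6, 2) = 6 and divides |G| = 24.
Closing under the operation: H = {(0,0), (0,1), (0,2), (0,3), (0,4), (0,5), (2,0), (2,1), (2,2), (2,3), (2,4), (2,5)}, so |H| = 12.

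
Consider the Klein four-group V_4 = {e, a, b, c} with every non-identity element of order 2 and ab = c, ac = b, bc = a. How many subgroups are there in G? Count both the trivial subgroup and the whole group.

5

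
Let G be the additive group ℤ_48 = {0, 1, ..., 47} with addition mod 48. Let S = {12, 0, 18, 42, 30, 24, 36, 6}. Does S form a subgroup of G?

Yes

|S| = 8 divides |G| = 48, consistent with Lagrange.
S contains the identity, every element's inverse is in S, and S is closed under +: it is a subgroup.
In fact S = ⟨6⟩.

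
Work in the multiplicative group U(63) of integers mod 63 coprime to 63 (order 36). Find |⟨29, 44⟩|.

18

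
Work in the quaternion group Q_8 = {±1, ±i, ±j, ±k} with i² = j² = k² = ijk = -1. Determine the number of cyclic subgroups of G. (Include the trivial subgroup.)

5

Each element a generates a cyclic subgroup ⟨a⟩; distinct elements may generate the same one (a cyclic group of order d has φ(d) generators).
Cyclic subgroups by order — order 1: 1; order 2: 1; order 4: 3.
Total: 5.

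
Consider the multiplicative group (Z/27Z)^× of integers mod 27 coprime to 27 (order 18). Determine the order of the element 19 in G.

3

Compute successive powers of 19 mod 27: 19, 10, 1; 19^3 ≡ 1 (mod 27).
So |⟨19⟩| = 3.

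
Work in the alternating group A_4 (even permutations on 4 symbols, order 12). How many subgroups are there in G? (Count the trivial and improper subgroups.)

10

|G| = 12, so by Lagrange every subgroup order divides 12. Divisors: 1, 2, 3, 4, 6, 12.
Subgroups by order — order 1: 1; order 2: 3; order 3: 4; order 4: 1; order 6: 0; order 12: 1.
Total: 1 + 3 + 4 + 1 + 0 + 1 = 10.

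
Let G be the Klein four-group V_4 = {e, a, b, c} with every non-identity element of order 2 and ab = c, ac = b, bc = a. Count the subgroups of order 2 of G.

3

|G| = 4 and 2 | 4, so subgroups of order 2 are possible by Lagrange.
The subgroups of order 2 are: {e, a}; {e, b}; {e, c}.
So G has 3 subgroups of order 2.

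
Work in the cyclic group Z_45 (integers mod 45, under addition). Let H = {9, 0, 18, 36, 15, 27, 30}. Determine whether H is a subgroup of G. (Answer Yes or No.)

|H| = 7 does not divide |G| = 45, so by Lagrange H is not a subgroup.

No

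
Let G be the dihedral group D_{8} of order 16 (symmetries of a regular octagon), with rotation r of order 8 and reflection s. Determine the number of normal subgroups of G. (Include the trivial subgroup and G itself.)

G has 19 subgroups. Checking conjugation-invariance by order — order 1: 1/1 normal; order 2: 1/9 normal; order 4: 1/5 normal; order 8: 3/3 normal; order 16: 1/1 normal.
Total normal subgroups: 7.

7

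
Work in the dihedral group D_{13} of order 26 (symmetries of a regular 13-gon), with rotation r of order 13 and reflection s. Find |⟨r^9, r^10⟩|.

|⟨r^9⟩| = 13 and |⟨r^10⟩| = 13, so |H| is a multiple of lcm(13, 13) = 13 and divides |G| = 26.
Closing under the operation: H = {e, r, r^2, r^3, r^4, r^5, r^6, r^7, r^8, r^9, r^10, r^11, r^12}, so |H| = 13.

13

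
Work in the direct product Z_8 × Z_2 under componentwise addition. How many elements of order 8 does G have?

An element (a,b) has order lcm(ord(a), ord(b)); count pairs with lcm equal to 8.
Enumerating gives 8 such elements.

8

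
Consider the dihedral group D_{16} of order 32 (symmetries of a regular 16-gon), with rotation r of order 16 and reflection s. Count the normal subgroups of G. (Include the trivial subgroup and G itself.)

G has 36 subgroups. Checking conjugation-invariance by order — order 1: 1/1 normal; order 2: 1/17 normal; order 4: 1/9 normal; order 8: 1/5 normal; order 16: 3/3 normal; order 32: 1/1 normal.
Total normal subgroups: 8.

8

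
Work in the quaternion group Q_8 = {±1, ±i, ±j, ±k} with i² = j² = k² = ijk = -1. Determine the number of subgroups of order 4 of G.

3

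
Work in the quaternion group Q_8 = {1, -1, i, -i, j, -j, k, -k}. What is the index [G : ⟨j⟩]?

|⟨j⟩| = 4 and |G| = 8.
By Lagrange, [G : H] = |G|/|H| = 8/4 = 2.

2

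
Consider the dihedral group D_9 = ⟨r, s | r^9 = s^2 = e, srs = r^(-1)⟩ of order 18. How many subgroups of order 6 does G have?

3

|G| = 18 and 6 | 18, so subgroups of order 6 are possible by Lagrange.
The subgroups of order 6 are: {e, r^3, r^6, r^2s, r^5s, r^8s}; {e, r^3, r^6, s, r^3s, r^6s}; {e, r^3, r^6, rs, r^4s, r^7s}.
So G has 3 subgroups of order 6.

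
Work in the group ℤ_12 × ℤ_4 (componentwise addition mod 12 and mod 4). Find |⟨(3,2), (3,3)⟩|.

16

|⟨(3,2)⟩| = 4 and |⟨(3,3)⟩| = 4, so |H| is a multiple of lcm(4, 4) = 4 and divides |G| = 48.
Closing under the operation: H = {(0,0), (0,1), (0,2), (0,3), (3,0), (3,1), (3,2), (3,3), (6,0), (6,1), (6,2), (6,3), (9,0), (9,1), (9,2), (9,3)}, so |H| = 16.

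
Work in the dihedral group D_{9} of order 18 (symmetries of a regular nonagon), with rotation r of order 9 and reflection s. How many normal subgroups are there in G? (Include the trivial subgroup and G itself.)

4

G has 16 subgroups. Checking conjugation-invariance by order — order 1: 1/1 normal; order 2: 0/9 normal; order 3: 1/1 normal; order 6: 0/3 normal; order 9: 1/1 normal; order 18: 1/1 normal.
Total normal subgroups: 4.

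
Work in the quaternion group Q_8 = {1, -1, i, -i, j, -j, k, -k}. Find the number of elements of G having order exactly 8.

No element of G has order 8 (even though 8 | 8).

0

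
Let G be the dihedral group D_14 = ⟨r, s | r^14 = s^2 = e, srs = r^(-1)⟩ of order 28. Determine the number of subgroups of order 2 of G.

|G| = 28 and 2 | 28, so subgroups of order 2 are possible by Lagrange.
The subgroups of order 2 are: {e, r^10s}; {e, r^11s}; {e, r^12s}; {e, r^13s}; … (15 in all).
So G has 15 subgroups of order 2.

15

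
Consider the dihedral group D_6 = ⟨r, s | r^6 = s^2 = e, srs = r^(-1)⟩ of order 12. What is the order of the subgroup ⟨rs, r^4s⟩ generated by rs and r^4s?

|⟨rs⟩| = 2 and |⟨r^4s⟩| = 2, so |H| is a multiple of lcm(2, 2) = 2 and divides |G| = 12.
Closing under the operation: H = {e, r^3, rs, r^4s}, so |H| = 4.

4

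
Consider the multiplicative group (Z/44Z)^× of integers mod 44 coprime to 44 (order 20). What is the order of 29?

10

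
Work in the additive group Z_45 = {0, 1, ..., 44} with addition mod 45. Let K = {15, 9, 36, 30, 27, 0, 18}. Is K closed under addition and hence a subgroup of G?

|K| = 7 does not divide |G| = 45, so by Lagrange K is not a subgroup.

No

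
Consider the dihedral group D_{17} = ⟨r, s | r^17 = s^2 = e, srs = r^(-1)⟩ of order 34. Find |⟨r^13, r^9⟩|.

|⟨r^13⟩| = 17 and |⟨r^9⟩| = 17, so |H| is a multiple of lcm(17, 17) = 17 and divides |G| = 34.
Closing under the operation: H = {e, r, r^2, r^3, r^4, r^5, r^6, r^7, r^8, r^9, r^10, r^11, r^12, r^13, r^14, r^15, r^16}, so |H| = 17.

17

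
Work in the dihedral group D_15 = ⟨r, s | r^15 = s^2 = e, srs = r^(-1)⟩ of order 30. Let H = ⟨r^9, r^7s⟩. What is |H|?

|⟨r^9⟩| = 5 and |⟨r^7s⟩| = 2, so |H| is a multiple of lcm(5, 2) = 10 and divides |G| = 30.
Closing under the operation: H = {e, r^3, r^6, r^9, r^12, rs, r^4s, r^7s, r^10s, r^13s}, so |H| = 10.

10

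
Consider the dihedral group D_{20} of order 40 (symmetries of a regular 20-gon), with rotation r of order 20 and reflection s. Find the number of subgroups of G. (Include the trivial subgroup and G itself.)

48

|G| = 40, so by Lagrange every subgroup order divides 40. Divisors: 1, 2, 4, 5, 8, 10, 20, 40.
Subgroups by order — order 1: 1; order 2: 21; order 4: 11; order 5: 1; order 8: 5; order 10: 5; order 20: 3; order 40: 1.
Total: 1 + 21 + 11 + 1 + 5 + 5 + 3 + 1 = 48.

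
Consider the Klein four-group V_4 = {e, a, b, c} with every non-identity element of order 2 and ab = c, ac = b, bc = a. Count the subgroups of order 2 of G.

3

|G| = 4 and 2 | 4, so subgroups of order 2 are possible by Lagrange.
The subgroups of order 2 are: {e, a}; {e, b}; {e, c}.
So G has 3 subgroups of order 2.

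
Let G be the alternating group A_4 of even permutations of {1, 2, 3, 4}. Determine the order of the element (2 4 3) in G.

3

Computing powers of (2 4 3): the smallest k with ((2 4 3))^k = e is k = 3.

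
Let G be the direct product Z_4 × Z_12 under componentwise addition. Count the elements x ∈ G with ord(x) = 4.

An element (a,b) has order lcm(ord(a), ord(b)); count pairs with lcm equal to 4.
Enumerating gives 12 such elements.

12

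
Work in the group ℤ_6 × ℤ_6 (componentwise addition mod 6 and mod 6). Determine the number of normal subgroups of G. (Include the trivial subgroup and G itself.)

G is abelian, so every subgroup is normal.
G has 30 subgroups in total, hence 30 normal subgroups.

30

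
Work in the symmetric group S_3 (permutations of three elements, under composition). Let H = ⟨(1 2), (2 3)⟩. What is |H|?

6

|⟨(1 2)⟩| = 2 and |⟨(2 3)⟩| = 2, so |H| is a multiple of lcm(2, 2) = 2 and divides |G| = 6.
Closing {(1 2), (2 3)} under the group operation gives all of G, so |H| = 6.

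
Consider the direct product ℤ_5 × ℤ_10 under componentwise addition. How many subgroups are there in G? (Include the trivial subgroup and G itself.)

16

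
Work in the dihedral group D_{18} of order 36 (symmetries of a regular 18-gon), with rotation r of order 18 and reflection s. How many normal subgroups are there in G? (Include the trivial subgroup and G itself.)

9

G has 45 subgroups. Checking conjugation-invariance by order — order 1: 1/1 normal; order 2: 1/19 normal; order 3: 1/1 normal; order 4: 0/9 normal; order 6: 1/7 normal; order 9: 1/1 normal; order 12: 0/3 normal; order 18: 3/3 normal; order 36: 1/1 normal.
Total normal subgroups: 9.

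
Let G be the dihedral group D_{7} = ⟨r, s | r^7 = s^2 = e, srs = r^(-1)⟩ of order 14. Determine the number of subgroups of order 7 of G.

|G| = 14 and 7 | 14, so subgroups of order 7 are possible by Lagrange.
The subgroups of order 7 are: {e, r, r^2, r^3, r^4, r^5, r^6}.
So G has 1 subgroup of order 7.

1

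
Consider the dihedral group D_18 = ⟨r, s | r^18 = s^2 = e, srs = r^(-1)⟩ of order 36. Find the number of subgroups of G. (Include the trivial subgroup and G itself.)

45

|G| = 36, so by Lagrange every subgroup order divides 36. Divisors: 1, 2, 3, 4, 6, 9, 12, 18, 36.
Subgroups by order — order 1: 1; order 2: 19; order 3: 1; order 4: 9; order 6: 7; order 9: 1; order 12: 3; order 18: 3; order 36: 1.
Total: 1 + 19 + 1 + 9 + 7 + 1 + 3 + 3 + 1 = 45.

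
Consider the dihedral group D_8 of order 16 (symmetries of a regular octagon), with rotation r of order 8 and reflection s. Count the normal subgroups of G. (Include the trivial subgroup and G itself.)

7

G has 19 subgroups. Checking conjugation-invariance by order — order 1: 1/1 normal; order 2: 1/9 normal; order 4: 1/5 normal; order 8: 3/3 normal; order 16: 1/1 normal.
Total normal subgroups: 7.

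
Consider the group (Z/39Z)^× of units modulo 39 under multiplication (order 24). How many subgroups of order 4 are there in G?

|G| = 24 and 4 | 24, so subgroups of order 4 are possible by Lagrange.
The subgroups of order 4 are: {1, 14, 25, 38}; {1, 25, 31, 34}; {1, 5, 8, 25}.
So G has 3 subgroups of order 4.

3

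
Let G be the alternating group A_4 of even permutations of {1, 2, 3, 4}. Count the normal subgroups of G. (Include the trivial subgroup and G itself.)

3

G has 10 subgroups. Checking conjugation-invariance by order — order 1: 1/1 normal; order 2: 0/3 normal; order 3: 0/4 normal; order 4: 1/1 normal; order 12: 1/1 normal.
Total normal subgroups: 3.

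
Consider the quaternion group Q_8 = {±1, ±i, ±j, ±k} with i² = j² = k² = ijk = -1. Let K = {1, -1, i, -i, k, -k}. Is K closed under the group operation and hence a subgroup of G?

No

|K| = 6 does not divide |G| = 8, so by Lagrange K is not a subgroup.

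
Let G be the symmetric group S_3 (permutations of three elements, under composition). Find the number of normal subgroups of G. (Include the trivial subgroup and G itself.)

G has 6 subgroups. Checking conjugation-invariance by order — order 1: 1/1 normal; order 2: 0/3 normal; order 3: 1/1 normal; order 6: 1/1 normal.
Total normal subgroups: 3.

3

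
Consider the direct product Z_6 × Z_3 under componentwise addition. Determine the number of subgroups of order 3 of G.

|G| = 18 and 3 | 18, so subgroups of order 3 are possible by Lagrange.
The subgroups of order 3 are: {(0,0), (0,1), (0,2)}; {(0,0), (2,0), (4,0)}; {(0,0), (2,1), (4,2)}; {(0,0), (2,2), (4,1)}.
So G has 4 subgroups of order 3.

4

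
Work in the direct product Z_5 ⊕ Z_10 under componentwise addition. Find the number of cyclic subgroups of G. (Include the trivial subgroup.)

A cyclic subgroup of order d is generated by each of its φ(d) elements of order d, so the cyclic subgroups of order d number (#elements of order d)/φ(d).
Cyclic subgroups by order — order 1: 1; order 2: 1; order 5: 6; order 10: 6.
Total: 14.

14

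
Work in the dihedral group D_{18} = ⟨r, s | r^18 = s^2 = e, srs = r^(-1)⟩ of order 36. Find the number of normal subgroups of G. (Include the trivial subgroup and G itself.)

G has 45 subgroups. Checking conjugation-invariance by order — order 1: 1/1 normal; order 2: 1/19 normal; order 3: 1/1 normal; order 4: 0/9 normal; order 6: 1/7 normal; order 9: 1/1 normal; order 12: 0/3 normal; order 18: 3/3 normal; order 36: 1/1 normal.
Total normal subgroups: 9.

9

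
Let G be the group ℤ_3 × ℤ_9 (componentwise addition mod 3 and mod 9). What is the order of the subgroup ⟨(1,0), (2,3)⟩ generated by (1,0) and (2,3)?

9

|⟨(1,0)⟩| = 3 and |⟨(2,3)⟩| = 3, so |H| is a multiple of lcm(3, 3) = 3 and divides |G| = 27.
Closing under the operation: H = {(0,0), (0,3), (0,6), (1,0), (1,3), (1,6), (2,0), (2,3), (2,6)}, so |H| = 9.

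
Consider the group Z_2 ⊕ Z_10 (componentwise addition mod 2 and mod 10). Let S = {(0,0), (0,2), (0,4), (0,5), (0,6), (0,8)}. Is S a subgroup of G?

No

|S| = 6 does not divide |G| = 20, so by Lagrange S is not a subgroup.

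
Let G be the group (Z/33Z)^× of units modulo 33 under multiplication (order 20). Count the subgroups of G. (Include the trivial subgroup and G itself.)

10

|G| = 20, so by Lagrange every subgroup order divides 20. Divisors: 1, 2, 4, 5, 10, 20.
Subgroups by order — order 1: 1; order 2: 3; order 4: 1; order 5: 1; order 10: 3; order 20: 1.
Total: 1 + 3 + 1 + 1 + 3 + 1 = 10.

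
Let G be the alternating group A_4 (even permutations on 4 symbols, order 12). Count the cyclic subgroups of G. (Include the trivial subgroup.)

A cyclic subgroup of order d is generated by each of its φ(d) elements of order d, so the cyclic subgroups of order d number (#elements of order d)/φ(d).
Cyclic subgroups by order — order 1: 1; order 2: 3; order 3: 4.
Total: 8.

8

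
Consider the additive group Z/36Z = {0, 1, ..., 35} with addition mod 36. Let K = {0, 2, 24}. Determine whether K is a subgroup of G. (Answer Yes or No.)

No

24 ∈ K but its inverse 12 ∉ K, so K is not a subgroup.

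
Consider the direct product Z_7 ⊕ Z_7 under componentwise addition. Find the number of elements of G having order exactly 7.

An element (a,b) has order lcm(ord(a), ord(b)); count pairs with lcm equal to 7.
Enumerating gives 48 such elements.

48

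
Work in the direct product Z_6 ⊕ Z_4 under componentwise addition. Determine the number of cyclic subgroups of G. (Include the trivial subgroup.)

Each element a generates a cyclic subgroup ⟨a⟩; distinct elements may generate the same one (a cyclic group of order d has φ(d) generators).
Cyclic subgroups by order — order 1: 1; order 2: 3; order 3: 1; order 4: 2; order 6: 3; order 12: 2.
Total: 12.

12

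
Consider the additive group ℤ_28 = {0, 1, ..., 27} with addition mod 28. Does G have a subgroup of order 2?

Yes

2 | 28. A subgroup of order 2 is {0, 14}.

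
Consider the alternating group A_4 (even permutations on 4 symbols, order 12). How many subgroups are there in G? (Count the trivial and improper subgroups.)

10

|G| = 12, so by Lagrange every subgroup order divides 12. Divisors: 1, 2, 3, 4, 6, 12.
Subgroups by order — order 1: 1; order 2: 3; order 3: 4; order 4: 1; order 6: 0; order 12: 1.
Total: 1 + 3 + 4 + 1 + 0 + 1 = 10.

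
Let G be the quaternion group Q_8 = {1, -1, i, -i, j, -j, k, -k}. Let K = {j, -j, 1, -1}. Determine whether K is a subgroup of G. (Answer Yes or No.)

Yes

|K| = 4 divides |G| = 8, consistent with Lagrange.
K contains the identity, every element's inverse is in K, and K is closed under ·: it is a subgroup.
In fact K = ⟨j⟩.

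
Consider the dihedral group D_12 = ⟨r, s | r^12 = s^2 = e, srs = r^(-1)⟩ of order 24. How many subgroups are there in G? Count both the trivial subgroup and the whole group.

34

|G| = 24, so by Lagrange every subgroup order divides 24. Divisors: 1, 2, 3, 4, 6, 8, 12, 24.
Subgroups by order — order 1: 1; order 2: 13; order 3: 1; order 4: 7; order 6: 5; order 8: 3; order 12: 3; order 24: 1.
Total: 1 + 13 + 1 + 7 + 5 + 3 + 3 + 1 = 34.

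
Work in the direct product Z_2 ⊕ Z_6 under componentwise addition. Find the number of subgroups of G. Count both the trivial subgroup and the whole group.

10

|G| = 12, so by Lagrange every subgroup order divides 12. Divisors: 1, 2, 3, 4, 6, 12.
Subgroups by order — order 1: 1; order 2: 3; order 3: 1; order 4: 1; order 6: 3; order 12: 1.
Total: 1 + 3 + 1 + 1 + 3 + 1 = 10.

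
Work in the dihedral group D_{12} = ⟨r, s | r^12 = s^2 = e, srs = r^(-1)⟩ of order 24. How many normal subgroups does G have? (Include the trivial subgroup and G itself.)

G has 34 subgroups. Checking conjugation-invariance by order — order 1: 1/1 normal; order 2: 1/13 normal; order 3: 1/1 normal; order 4: 1/7 normal; order 6: 1/5 normal; order 8: 0/3 normal; order 12: 3/3 normal; order 24: 1/1 normal.
Total normal subgroups: 9.

9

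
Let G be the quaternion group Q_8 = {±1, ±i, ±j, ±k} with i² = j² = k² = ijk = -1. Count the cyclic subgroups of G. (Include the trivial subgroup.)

Group the elements of G by the cyclic subgroup they generate; each cyclic subgroup of order d accounts for φ(d) elements.
Cyclic subgroups by order — order 1: 1; order 2: 1; order 4: 3.
Total: 5.

5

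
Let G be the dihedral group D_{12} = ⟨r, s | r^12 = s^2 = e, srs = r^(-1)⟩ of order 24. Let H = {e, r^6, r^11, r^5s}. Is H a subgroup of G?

r^11 ∈ H but its inverse r ∉ H, so H is not a subgroup.

No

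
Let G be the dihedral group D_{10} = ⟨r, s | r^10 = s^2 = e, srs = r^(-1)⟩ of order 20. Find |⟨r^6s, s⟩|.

|⟨r^6s⟩| = 2 and |⟨s⟩| = 2, so |H| is a multiple of lcm(2, 2) = 2 and divides |G| = 20.
Closing under the operation: H = {e, r^2, r^4, r^6, r^8, s, r^2s, r^4s, r^6s, r^8s}, so |H| = 10.

10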